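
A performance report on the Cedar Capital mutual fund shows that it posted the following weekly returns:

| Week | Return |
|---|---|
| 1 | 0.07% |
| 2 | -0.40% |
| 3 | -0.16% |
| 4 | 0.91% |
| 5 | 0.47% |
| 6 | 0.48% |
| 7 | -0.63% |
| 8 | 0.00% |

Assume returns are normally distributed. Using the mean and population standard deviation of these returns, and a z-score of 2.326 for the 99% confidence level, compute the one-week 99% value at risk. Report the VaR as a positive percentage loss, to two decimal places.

1.01

r̄ = (0.07 − 0.4 − 0.16 + 0.91 + 0.47 + 0.48 − 0.63 + 0) / 8 = 0.740 / 8 = 0.0925%
Σ(r − r̄)² = 1.7984; population σ = √(1.7984/8) = 0.4741%
VaR = −(r̄ − z·σ) = −(0.0925 − 2.326 × 0.4741) = −(-1.0103) = 1.0103%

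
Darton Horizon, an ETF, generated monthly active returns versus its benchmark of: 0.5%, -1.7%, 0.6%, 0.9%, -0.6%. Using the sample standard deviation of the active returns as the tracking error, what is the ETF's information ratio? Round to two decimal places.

-0.06

r̄ = (0.5 − 1.7 + 0.6 + 0.9 − 0.6) / 5 = -0.30 / 5 = -0.0600%
Σ(r − r̄)² = (0.5 − (-0.0600))² + (-1.7 − (-0.0600))² + … = 4.6520
σ = √[4.6520 / 4] = 1.0784%
IR = r̄ / tracking error = -0.0600 / 1.0784 = -0.0556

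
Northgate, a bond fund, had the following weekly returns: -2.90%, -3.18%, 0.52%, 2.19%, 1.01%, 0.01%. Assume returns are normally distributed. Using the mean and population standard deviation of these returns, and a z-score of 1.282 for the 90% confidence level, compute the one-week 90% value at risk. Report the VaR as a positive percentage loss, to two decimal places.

Mean return r̄ = -2.350 / 6 = -0.3917%
Σ(r − r̄)² = (-2.9 − (-0.3917))² + (-3.18 − (-0.3917))² + (0.52 − (-0.3917))² + … = 23.6887
population σ = √(23.6887 / 6) = √3.9481 = 1.9870%
VaR = −(r̄ − z·σ) = −(-0.3917 − 1.282 × 1.9870) = −(-2.9390) = 2.9390%

2.94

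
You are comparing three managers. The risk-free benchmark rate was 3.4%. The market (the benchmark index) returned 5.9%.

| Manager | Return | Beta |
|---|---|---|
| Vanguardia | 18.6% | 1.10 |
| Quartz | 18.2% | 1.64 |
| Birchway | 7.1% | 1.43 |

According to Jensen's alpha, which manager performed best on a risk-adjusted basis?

Vanguardia: α = 18.6% − [3.4% + 1.10 × (5.9% − 3.4%)] = 12.450
Quartz: α = 18.2% − [3.4% + 1.64 × (5.9% − 3.4%)] = 10.700
Birchway: α = 7.1% − [3.4% + 1.43 × (5.9% − 3.4%)] = 0.125
Highest: Vanguardia (12.450).

Vanguardia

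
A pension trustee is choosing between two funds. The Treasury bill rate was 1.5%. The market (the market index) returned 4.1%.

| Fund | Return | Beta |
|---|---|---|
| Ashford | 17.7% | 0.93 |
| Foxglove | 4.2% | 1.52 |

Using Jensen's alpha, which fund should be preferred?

Ashford: α = 17.7% − [1.5% + 0.93 × (4.1% − 1.5%)] = 13.782
Foxglove: α = 4.2% − [1.5% + 1.52 × (4.1% − 1.5%)] = -1.252
Highest: Ashford (13.782).

Ashford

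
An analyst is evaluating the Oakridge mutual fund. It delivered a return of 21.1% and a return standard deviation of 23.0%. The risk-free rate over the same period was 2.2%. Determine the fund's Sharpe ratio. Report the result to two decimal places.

0.82

Sharpe = (Rp − Rf) / σp = (21.1% − 2.2%) / 23.0% = 18.90% / 23.0% = 0.8217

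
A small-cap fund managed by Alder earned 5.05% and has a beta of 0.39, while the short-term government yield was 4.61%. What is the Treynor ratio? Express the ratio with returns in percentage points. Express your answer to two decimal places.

1.13

Treynor = (Rp − Rf) / β = (5.05% − 4.61%) / 0.39 = 0.44 / 0.39 = 1.1282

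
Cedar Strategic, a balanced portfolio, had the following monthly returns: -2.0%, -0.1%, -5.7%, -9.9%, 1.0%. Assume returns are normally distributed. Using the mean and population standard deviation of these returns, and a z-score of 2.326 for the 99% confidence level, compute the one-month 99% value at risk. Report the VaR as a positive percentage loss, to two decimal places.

12.63

r̄ = (-2 − 0.1 − 5.7 − 9.9 + 1) / 5 = -3.3400%
Σ(r − r̄)² = 79.7320; population σ = √(79.7320/5) = 3.9933%
VaR = −(r̄ − z·σ) = −(-3.3400 − 2.326 × 3.9933) = −(-12.6284) = 12.6284%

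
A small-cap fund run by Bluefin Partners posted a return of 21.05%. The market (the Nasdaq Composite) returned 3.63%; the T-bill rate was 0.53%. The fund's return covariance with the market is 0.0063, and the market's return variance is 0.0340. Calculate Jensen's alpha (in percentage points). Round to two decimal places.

β = Cov / Var = 0.0063 / 0.0340 = 0.1853
E[R] = Rf + β(Rm − Rf) = 0.53% + 0.1853 × (3.63% − 0.53%) = 1.1044%
α = Rp − E[R] = 21.05% − 1.1044% = 19.9456

19.95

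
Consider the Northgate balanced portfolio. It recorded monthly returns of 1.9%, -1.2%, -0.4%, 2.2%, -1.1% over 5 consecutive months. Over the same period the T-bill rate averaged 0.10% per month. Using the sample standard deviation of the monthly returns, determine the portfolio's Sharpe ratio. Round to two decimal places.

Mean return r̄ = 1.40 / 5 = 0.2800%
Σ(r − r̄)² = (1.9 − 0.2800)² + (-1.2 − 0.2800)² + … = 10.8680
σ = √[10.8680 / 4] = 1.6483%
Sharpe = (r̄ − rf) / σ = (0.2800 − 0.1) / 1.6483 = 0.1800 / 1.6483 = 0.1092

0.11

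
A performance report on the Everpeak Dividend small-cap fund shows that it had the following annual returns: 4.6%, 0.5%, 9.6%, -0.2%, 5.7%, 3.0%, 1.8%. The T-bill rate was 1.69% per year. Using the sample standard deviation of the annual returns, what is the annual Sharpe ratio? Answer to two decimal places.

r̄ = (4.6 + 0.5 + 9.6 − 0.2 + 5.7 + 3 + 1.8) / 7 = 3.5714%
Σ(r − r̄)² = 69.0543; sample σ = √(69.0543/6) = 3.3925%
Sharpe = (r̄ − rf) / σ = (3.5714 − 1.69) / 3.3925 = 1.8814 / 3.3925 = 0.5546

0.55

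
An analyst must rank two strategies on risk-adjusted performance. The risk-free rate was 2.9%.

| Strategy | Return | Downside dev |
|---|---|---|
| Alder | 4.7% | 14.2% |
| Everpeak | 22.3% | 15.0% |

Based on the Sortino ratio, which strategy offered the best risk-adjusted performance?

Everpeak

Alder: Sortino ratio = (4.7% − 2.9%) / 14.2% = 0.127
Everpeak: Sortino ratio = (22.3% − 2.9%) / 15.0% = 1.293
Highest: Everpeak (1.293).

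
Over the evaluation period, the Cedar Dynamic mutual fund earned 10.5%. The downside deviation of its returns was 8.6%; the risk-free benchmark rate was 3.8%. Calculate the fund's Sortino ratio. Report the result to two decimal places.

Sortino = (Rp − Rf) / σd = (10.5% − 3.8%) / 8.6% = 6.70% / 8.6% = 0.7791

0.78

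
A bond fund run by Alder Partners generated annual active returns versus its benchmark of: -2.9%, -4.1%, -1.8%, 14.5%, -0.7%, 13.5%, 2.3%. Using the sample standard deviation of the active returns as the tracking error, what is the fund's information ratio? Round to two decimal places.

μ = (-2.9 − 4.1 − 1.8 + 14.5 − 0.7 + 13.5 + 2.3) / 7 = 2.9714%
Σ(r − μ)² = (-2.9 − 2.9714)² + (-4.1 − 2.9714)² + (-1.8 − 2.9714)² + … = 364.9343
σ = √[364.9343 / 6] = 7.7989%
IR = μ / tracking error = 2.9714 / 7.7989 = 0.3810

0.38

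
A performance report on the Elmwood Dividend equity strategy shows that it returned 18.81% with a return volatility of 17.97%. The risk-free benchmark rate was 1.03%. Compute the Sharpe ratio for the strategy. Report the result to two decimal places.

Sharpe = (Rp − Rf) / σp = (18.81% − 1.03%) / 17.97% = 17.78% / 17.97% = 0.9894

0.99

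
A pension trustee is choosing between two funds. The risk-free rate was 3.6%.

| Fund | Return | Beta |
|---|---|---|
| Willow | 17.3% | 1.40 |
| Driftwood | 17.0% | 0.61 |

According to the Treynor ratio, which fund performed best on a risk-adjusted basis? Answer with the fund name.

Driftwood

Willow: Treynor = (17.3% − 3.6%) / 1.40 = 9.786
Driftwood: Treynor = (17.0% − 3.6%) / 0.61 = 21.967
Highest: Driftwood (21.967).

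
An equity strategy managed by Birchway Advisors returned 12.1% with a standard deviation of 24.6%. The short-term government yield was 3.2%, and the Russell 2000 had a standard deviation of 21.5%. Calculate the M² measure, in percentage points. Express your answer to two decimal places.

10.98

Sharpe = (Rp − Rf) / σp = (12.1% − 3.2%) / 24.6% = 0.3618
M² = Rf + Sharpe × σm = 3.2% + 0.3618 × 21.5% = 10.9787%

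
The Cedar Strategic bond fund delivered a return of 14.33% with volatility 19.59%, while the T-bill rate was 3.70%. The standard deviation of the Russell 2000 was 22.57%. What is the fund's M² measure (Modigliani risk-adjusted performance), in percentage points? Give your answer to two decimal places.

15.95

Sharpe = (Rp − Rf) / σp = (14.33% − 3.70%) / 19.59% = 0.5426
M² = Rf + Sharpe × σm = 3.70% + 0.5426 × 22.57% = 15.9465%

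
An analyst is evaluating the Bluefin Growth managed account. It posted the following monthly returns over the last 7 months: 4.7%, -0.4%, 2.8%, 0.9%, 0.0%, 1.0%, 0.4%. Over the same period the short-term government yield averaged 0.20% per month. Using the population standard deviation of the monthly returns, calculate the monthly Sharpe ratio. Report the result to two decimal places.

r̄ = (4.7 − 0.4 + 2.8 + 0.9 + 0 + 1 + 0.4) / 7 = 9.40 / 7 = 1.3429%
Population σ = √[Σ(r − r̄)² / 7] = √[19.4371 / 7] = √2.7767 = 1.6663%
Sharpe = (r̄ − rf) / σ = (1.3429 − 0.2) / 1.6663 = 1.1429 / 1.6663 = 0.6859

0.69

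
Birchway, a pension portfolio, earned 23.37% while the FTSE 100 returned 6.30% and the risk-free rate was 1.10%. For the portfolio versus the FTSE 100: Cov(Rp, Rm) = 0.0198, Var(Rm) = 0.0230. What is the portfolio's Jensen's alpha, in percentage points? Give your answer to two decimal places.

β = Cov / Var = 0.0198 / 0.0230 = 0.8609
E[R] = Rf + β(Rm − Rf) = 1.10% + 0.8609 × (6.30% − 1.10%) = 5.5767%
α = Rp − E[R] = 23.37% − 5.5767% = 17.7933

17.79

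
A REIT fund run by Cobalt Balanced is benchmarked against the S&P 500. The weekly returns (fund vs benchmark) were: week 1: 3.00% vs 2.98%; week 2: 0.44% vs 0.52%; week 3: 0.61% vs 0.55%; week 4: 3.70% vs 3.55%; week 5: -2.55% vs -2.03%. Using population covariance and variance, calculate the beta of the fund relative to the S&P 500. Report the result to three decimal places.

1.103

r̄p = 1.0400%,  r̄m = 1.1140%
Cov = Σ(rp − r̄p)(rm − r̄m) / 5 = 4.4046
Var(rm) = Σ(rm − r̄m)² / 5 = 3.9943
β = Cov / Var = 4.4046 / 3.9943 = 1.1027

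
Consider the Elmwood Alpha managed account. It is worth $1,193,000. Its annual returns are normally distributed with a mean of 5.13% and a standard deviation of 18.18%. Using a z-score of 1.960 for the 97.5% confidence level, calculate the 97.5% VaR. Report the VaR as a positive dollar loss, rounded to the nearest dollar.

$363,898

Return at the 97.5% tail: μ − z·σ = 5.13% − 1.960 × 18.18% = 5.13 − 35.6328 = -30.5028%
VaR = −(-30.5028%) × $1,193,000 = 30.5028% × $1,193,000 = $363,898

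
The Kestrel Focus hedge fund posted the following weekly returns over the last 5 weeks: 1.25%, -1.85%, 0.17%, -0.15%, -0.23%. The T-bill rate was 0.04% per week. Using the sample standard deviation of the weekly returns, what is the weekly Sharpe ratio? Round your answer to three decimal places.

-0.181

Mean return r̄ = -0.810 / 5 = -0.1620%
Σ(r − r̄)² = (1.25 − (-0.1620))² + (-1.85 − (-0.1620))² + (0.17 − (-0.1620))² + … = 4.9581
σ = √[4.9581 / 4] = 1.1133%
Sharpe = (r̄ − rf) / σ = (-0.1620 − 0.04) / 1.1133 = -0.2020 / 1.1133 = -0.1814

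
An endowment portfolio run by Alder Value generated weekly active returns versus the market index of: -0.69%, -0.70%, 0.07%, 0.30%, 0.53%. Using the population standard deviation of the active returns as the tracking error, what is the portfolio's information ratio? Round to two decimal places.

r̄ = (-0.69 − 0.7 + 0.07 + 0.3 + 0.53) / 5 = -0.0980%
Σ(r − r̄)² = (-0.69 − (-0.0980))² + (-0.7 − (-0.0980))² + … = 1.2939
σ = √[1.2939 / 5] = 0.5087%
IR = r̄ / tracking error = -0.0980 / 0.5087 = -0.1926

-0.19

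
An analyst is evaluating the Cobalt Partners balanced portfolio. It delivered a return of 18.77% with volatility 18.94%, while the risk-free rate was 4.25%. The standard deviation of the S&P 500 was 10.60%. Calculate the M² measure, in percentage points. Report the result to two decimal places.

12.38

Sharpe = (Rp − Rf) / σp = (18.77% − 4.25%) / 18.94% = 0.7666
M² = Rf + Sharpe × σm = 4.25% + 0.7666 × 10.60% = 12.3760%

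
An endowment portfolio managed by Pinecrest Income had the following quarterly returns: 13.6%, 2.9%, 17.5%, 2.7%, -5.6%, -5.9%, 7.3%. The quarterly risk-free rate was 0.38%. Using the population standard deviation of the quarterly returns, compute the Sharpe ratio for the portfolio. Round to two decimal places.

0.52

Mean return r̄ = 32.50 / 7 = 4.6429%
Σ(r − r̄)² = (13.6 − 4.6429)² + (2.9 − 4.6429)² + (17.5 − 4.6429)² + … = 475.4771
population σ = √(475.4771 / 7) = √67.9253 = 8.2417%
Sharpe = (r̄ − rf) / σ = (4.6429 − 0.38) / 8.2417 = 4.2629 / 8.2417 = 0.5172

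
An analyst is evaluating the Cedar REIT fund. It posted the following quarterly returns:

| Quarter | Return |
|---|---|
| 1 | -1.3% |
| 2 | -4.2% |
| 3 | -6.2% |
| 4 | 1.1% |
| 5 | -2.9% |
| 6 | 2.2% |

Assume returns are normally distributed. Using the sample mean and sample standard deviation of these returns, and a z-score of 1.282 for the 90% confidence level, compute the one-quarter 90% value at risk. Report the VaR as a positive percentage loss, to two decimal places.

μ = (-1.3 − 4.2 − 6.2 + 1.1 − 2.9 + 2.2) / 6 = -11.30 / 6 = -1.8833%
Σ(r − μ)² = (-1.3 − (-1.8833))² + (-4.2 − (-1.8833))² + (-6.2 − (-1.8833))² + … = 50.9483
sample σ = √(50.9483 / 5) = √10.1897 = 3.1921%
VaR = −(μ − z·σ) = −(-1.8833 − 1.282 × 3.1921) = −(-5.9756) = 5.9756%

5.98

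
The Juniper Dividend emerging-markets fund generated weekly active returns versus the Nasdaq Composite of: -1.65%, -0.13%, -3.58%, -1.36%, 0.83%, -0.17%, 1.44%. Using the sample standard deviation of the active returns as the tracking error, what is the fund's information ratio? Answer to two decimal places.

μ = (-1.65 − 0.13 − 3.58 − 1.36 + 0.83 − 0.17 + 1.44) / 7 = -0.6600%
Sample std dev = √[17.1476 / 6] = 1.6905%
IR = μ / tracking error = -0.6600 / 1.6905 = -0.3904

-0.39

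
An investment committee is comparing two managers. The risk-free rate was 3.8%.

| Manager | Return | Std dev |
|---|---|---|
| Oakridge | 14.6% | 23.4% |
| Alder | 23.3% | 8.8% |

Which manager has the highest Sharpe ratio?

Oakridge: Sharpe ratio = (14.6% − 3.8%) / 23.4% = 0.462
Alder: Sharpe ratio = (23.3% − 3.8%) / 8.8% = 2.216
Highest: Alder (2.216).

Alder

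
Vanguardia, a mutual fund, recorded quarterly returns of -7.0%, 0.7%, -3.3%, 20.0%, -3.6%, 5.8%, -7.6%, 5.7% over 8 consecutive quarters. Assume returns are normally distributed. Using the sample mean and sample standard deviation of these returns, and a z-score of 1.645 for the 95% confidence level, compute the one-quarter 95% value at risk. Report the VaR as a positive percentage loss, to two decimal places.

r̄ = (-7 + 0.7 − 3.3 + 20 − 3.6 + 5.8 − 7.6 + 5.7) / 8 = 1.3375%
Σ(r − r̄)² = 582.9188; sample σ = √(582.9188/7) = 9.1255%
VaR = −(r̄ − z·σ) = −(1.3375 − 1.645 × 9.1255) = −(-13.6739) = 13.6739%

13.67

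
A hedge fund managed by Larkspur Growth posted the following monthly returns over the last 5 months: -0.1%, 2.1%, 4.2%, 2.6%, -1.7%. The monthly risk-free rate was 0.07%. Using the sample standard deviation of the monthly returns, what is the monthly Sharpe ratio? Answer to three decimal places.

Mean return r̄ = 7.10 / 5 = 1.4200%
Σ(r − r̄)² = (-0.1 − 1.4200)² + (2.1 − 1.4200)² + … = 21.6280
σ = √[21.6280 / 4] = 2.3253%
Sharpe = (r̄ − rf) / σ = (1.4200 − 0.07) / 2.3253 = 1.3500 / 2.3253 = 0.5806

0.581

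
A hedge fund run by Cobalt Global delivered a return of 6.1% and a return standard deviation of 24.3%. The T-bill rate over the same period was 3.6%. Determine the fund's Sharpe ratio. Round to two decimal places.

Sharpe = (Rp − Rf) / σp = (6.1% − 3.6%) / 24.3% = 2.50% / 24.3% = 0.1029

0.10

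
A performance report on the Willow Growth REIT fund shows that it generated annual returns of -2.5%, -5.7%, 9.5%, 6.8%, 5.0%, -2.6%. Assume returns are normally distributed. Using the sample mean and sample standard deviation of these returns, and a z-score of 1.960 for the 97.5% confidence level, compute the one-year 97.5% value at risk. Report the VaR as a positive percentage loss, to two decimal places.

10.29

r̄ = (-2.5 − 5.7 + 9.5 + 6.8 + 5 − 2.6) / 6 = 10.50 / 6 = 1.7500%
Sample std dev = √[188.6150 / 5] = 6.1419%
VaR = −(r̄ − z·σ) = −(1.7500 − 1.960 × 6.1419) = −(-10.2881) = 10.2881%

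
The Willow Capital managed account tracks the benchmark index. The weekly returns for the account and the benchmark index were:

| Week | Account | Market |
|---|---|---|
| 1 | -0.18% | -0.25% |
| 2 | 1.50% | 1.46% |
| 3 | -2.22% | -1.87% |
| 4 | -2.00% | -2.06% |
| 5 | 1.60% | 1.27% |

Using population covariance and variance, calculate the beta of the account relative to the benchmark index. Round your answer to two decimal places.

1.09

r̄p = -0.2600%,  r̄m = -0.2900%
Cov = Σ(rp − r̄p)(rm − r̄m) / 5 = 2.4323
Var(rm) = Σ(rm − r̄m)² / 5 = 2.2254
β = Cov / Var = 2.4323 / 2.2254 = 1.0930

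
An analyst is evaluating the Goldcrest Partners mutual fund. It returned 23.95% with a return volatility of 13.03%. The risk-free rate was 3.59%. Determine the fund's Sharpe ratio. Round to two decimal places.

1.56

Sharpe = (Rp − Rf) / σp = (23.95% − 3.59%) / 13.03% = 20.36% / 13.03% = 1.5625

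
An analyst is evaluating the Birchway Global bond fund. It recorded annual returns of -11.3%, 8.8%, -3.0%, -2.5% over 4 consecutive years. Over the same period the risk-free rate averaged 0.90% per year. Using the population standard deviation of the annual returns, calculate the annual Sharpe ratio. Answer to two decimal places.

r̄ = (-11.3 + 8.8 − 3 − 2.5) / 4 = -8.00 / 4 = -2.0000%
Σ(r − r̄)² = 204.3800; population σ = √(204.3800/4) = 7.1481%
Sharpe = (r̄ − rf) / σ = (-2.0000 − 0.9) / 7.1481 = -2.9000 / 7.1481 = -0.4057

-0.41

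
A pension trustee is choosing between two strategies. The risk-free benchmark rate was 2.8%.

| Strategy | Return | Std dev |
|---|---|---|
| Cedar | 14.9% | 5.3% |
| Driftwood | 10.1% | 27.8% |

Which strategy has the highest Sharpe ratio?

Cedar

Cedar: Sharpe ratio = (14.9% − 2.8%) / 5.3% = 2.283
Driftwood: Sharpe ratio = (10.1% − 2.8%) / 27.8% = 0.263
Highest: Cedar (2.283).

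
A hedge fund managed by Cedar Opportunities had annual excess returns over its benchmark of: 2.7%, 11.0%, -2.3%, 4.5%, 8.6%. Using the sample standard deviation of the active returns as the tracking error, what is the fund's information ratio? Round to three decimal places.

0.944

r̄ = (2.7 + 11 − 2.3 + 4.5 + 8.6) / 5 = 24.50 / 5 = 4.9000%
Sample std dev = √[107.7400 / 4] = 5.1899%
IR = r̄ / tracking error = 4.9000 / 5.1899 = 0.9441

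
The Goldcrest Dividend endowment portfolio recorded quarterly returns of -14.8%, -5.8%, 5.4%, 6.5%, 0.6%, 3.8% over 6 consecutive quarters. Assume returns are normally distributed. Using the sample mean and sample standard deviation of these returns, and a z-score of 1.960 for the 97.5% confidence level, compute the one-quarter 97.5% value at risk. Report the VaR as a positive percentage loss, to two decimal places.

r̄ = (-14.8 − 5.8 + 5.4 + 6.5 + 0.6 + 3.8) / 6 = -4.30 / 6 = -0.7167%
Sample std dev = √[335.8083 / 5] = 8.1952%
VaR = −(r̄ − z·σ) = −(-0.7167 − 1.960 × 8.1952) = −(-16.7793) = 16.7793%

16.78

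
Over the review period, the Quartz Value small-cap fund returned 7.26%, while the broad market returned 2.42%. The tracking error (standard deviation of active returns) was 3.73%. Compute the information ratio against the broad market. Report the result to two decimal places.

1.30

IR = (Rp − Rb) / TE = (7.26% − 2.42%) / 3.73% = 4.84% / 3.73% = 1.2976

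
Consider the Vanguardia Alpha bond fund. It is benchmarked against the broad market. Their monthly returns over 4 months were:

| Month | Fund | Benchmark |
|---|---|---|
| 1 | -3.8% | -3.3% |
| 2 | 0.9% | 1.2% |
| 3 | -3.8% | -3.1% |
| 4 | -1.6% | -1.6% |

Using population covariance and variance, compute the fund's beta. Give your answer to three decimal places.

r̄p = -2.0750%,  r̄m = -1.7000%
Cov = Σ(rp − r̄p)(rm − r̄m) / 4 = 3.4625
Var(rm) = Σ(rm − r̄m)² / 4 = 3.2350
β = Cov / Var = 3.4625 / 3.2350 = 1.0703

1.070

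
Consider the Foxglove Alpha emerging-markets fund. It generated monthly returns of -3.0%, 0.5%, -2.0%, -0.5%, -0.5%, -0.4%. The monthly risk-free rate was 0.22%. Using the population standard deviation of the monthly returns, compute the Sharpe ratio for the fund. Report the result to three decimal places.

r̄ = (-3 + 0.5 − 2 − 0.5 − 0.5 − 0.4) / 6 = -0.9833%
Population σ = √[Σ(r − r̄)² / 6] = √[8.1083 / 6] = √1.3514 = 1.1625%
Sharpe = (r̄ − rf) / σ = (-0.9833 − 0.22) / 1.1625 = -1.2033 / 1.1625 = -1.0351

-1.035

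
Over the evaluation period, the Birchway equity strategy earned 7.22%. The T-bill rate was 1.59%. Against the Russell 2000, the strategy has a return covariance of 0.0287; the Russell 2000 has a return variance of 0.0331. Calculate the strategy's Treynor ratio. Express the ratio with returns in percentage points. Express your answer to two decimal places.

β = Cov / Var = 0.0287 / 0.0331 = 0.8671
Treynor = (Rp − Rf) / β = (7.22% − 1.59%) / 0.8671 = 5.63 / 0.8671 = 6.4929

6.49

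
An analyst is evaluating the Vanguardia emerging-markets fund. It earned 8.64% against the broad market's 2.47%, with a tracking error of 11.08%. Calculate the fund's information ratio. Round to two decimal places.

IR = (Rp − Rb) / TE = (8.64% − 2.47%) / 11.08% = 6.17% / 11.08% = 0.5569

0.56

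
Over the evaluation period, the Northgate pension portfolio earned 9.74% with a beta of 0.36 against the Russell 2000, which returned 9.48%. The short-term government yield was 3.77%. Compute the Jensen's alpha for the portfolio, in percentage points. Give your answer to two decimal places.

CAPM expected return = Rf + β(Rm − Rf) = 3.77% + 0.36 × (9.48% − 3.77%) = 3.77 + 0.36 × 5.71 = 5.8256%
Jensen's α = Rp − E[R] = 9.74% − 5.8256% = 3.9144

3.91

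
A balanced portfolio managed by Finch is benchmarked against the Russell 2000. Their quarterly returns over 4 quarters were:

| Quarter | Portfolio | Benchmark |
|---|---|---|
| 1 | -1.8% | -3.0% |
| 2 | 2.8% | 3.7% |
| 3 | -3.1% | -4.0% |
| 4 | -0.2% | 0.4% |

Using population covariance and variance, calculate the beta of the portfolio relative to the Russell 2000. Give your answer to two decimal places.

r̄p = -0.5750%,  r̄m = -0.7250%
Cov = Σ(rp − r̄p)(rm − r̄m) / 4 = 6.6031
Var(rm) = Σ(rm − r̄m)² / 4 = 9.1869
β = Cov / Var = 6.6031 / 9.1869 = 0.7188

0.72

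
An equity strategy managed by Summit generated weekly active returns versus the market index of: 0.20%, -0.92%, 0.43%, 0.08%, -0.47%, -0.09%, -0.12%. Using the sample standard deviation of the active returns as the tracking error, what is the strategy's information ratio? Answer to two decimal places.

μ = (0.2 − 0.92 + 0.43 + 0.08 − 0.47 − 0.09 − 0.12) / 7 = -0.1271%
Σ(r − μ)² = 1.2079; sample σ = √(1.2079/6) = 0.4487%
IR = μ / tracking error = -0.1271 / 0.4487 = -0.2833

-0.28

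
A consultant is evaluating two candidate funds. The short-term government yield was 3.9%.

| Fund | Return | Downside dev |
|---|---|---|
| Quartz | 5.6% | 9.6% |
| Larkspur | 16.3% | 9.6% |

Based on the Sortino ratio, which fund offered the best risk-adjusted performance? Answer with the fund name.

Larkspur

Quartz: Sortino ratio = (5.6% − 3.9%) / 9.6% = 0.177
Larkspur: Sortino ratio = (16.3% − 3.9%) / 9.6% = 1.292
Highest: Larkspur (1.292).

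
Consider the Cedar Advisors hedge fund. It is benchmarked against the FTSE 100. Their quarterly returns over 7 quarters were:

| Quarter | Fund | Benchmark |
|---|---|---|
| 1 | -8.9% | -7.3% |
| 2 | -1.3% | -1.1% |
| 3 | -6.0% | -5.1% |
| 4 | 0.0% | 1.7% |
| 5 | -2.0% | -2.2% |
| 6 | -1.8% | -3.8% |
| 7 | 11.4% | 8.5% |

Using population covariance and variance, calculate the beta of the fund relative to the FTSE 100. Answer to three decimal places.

r̄p = -1.2286%,  r̄m = -1.3286%
Cov = Σ(rp − r̄p)(rm − r̄m) / 7 = 27.6735
Var(rm) = Σ(rm − r̄m)² / 7 = 23.2249
β = Cov / Var = 27.6735 / 23.2249 = 1.1915

1.192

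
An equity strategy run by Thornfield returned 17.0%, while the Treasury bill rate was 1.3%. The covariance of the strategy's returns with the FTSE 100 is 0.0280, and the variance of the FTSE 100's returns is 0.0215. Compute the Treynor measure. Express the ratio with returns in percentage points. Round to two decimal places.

β = Cov / Var = 0.0280 / 0.0215 = 1.3023
Treynor = (Rp − Rf) / β = (17.0% − 1.3%) / 1.3023 = 15.70 / 1.3023 = 12.0556

12.06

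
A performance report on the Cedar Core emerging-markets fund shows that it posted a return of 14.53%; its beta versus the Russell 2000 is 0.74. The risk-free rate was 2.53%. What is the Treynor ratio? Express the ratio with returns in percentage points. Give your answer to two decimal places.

16.22

Treynor = (Rp − Rf) / β = (14.53% − 2.53%) / 0.74 = 12.00 / 0.74 = 16.2162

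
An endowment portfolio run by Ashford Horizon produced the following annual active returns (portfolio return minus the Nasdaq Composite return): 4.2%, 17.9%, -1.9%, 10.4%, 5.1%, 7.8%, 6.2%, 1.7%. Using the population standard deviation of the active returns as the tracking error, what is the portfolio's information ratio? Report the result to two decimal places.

Mean return r̄ = 51.40 / 8 = 6.4250%
Σ(r − r̄)² = (4.2 − 6.4250)² + (17.9 − 6.4250)² + (-1.9 − 6.4250)² + … = 247.7550
σ = √[247.7550 / 8] = 5.5650%
IR = r̄ / tracking error = 6.4250 / 5.5650 = 1.1545

1.15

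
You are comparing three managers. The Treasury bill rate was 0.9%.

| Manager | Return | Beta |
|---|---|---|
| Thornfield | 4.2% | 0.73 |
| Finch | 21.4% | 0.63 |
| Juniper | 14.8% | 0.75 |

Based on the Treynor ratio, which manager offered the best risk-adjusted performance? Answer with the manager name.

Thornfield: Treynor = (4.2% − 0.9%) / 0.73 = 4.521
Finch: Treynor = (21.4% − 0.9%) / 0.63 = 32.540
Juniper: Treynor = (14.8% − 0.9%) / 0.75 = 18.533
Highest: Finch (32.540).

Finch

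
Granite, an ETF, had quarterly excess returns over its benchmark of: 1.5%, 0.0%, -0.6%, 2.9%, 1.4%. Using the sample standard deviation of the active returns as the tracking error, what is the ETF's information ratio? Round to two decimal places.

0.76

μ = (1.5 + 0 − 0.6 + 2.9 + 1.4) / 5 = 5.20 / 5 = 1.0400%
Σ(r − μ)² = (1.5 − 1.0400)² + (0 − 1.0400)² + (-0.6 − 1.0400)² + … = 7.5720
sample σ = √(7.5720 / 4) = √1.8930 = 1.3759%
IR = μ / tracking error = 1.0400 / 1.3759 = 0.7559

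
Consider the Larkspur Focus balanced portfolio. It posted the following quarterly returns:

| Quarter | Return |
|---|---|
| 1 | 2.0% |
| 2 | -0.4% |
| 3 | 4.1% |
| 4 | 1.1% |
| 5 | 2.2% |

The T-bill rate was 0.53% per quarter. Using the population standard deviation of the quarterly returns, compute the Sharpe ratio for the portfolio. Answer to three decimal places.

0.863

μ = (2 − 0.4 + 4.1 + 1.1 + 2.2) / 5 = 1.8000%
Σ(r − μ)² = 10.8200; population σ = √(10.8200/5) = 1.4711%
Sharpe = (μ − rf) / σ = (1.8000 − 0.53) / 1.4711 = 1.2700 / 1.4711 = 0.8633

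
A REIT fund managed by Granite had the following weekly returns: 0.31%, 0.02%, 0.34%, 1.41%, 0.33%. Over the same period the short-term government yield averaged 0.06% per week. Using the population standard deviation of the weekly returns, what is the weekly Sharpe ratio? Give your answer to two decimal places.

0.88

r̄ = (0.31 + 0.02 + 0.34 + 1.41 + 0.33) / 5 = 2.410 / 5 = 0.4820%
Population std dev = √[1.1475 / 5] = 0.4791%
Sharpe = (r̄ − rf) / σ = (0.4820 − 0.06) / 0.4791 = 0.4220 / 0.4791 = 0.8808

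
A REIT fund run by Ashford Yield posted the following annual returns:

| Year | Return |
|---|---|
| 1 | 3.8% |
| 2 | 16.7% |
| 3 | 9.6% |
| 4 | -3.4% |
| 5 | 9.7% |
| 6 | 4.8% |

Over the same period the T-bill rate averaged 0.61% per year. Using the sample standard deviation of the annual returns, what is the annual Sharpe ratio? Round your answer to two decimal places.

0.92

Mean return r̄ = 41.20 / 6 = 6.8667%
Σ(r − r̄)² = (3.8 − 6.8667)² + (16.7 − 6.8667)² + … = 231.2733
σ = √[231.2733 / 5] = 6.8011%
Sharpe = (r̄ − rf) / σ = (6.8667 − 0.61) / 6.8011 = 6.2567 / 6.8011 = 0.9200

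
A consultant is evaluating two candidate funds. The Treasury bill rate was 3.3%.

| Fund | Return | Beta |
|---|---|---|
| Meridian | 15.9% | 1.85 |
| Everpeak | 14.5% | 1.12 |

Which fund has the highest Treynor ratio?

Everpeak

Meridian: Treynor = (15.9% − 3.3%) / 1.85 = 6.811
Everpeak: Treynor = (14.5% − 3.3%) / 1.12 = 10.000
Highest: Everpeak (10.000).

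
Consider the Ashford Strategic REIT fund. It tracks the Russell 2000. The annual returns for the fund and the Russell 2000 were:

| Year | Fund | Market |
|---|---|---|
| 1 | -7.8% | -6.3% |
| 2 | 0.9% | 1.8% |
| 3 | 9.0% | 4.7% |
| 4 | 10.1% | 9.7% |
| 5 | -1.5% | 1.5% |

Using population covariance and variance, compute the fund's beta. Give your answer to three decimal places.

r̄p = 2.1400%,  r̄m = 2.2800%
Cov = Σ(rp − r̄p)(rm − r̄m) / 5 = 32.8768
Var(rm) = Σ(rm − r̄m)² / 5 = 27.0736
β = Cov / Var = 32.8768 / 27.0736 = 1.2143

1.214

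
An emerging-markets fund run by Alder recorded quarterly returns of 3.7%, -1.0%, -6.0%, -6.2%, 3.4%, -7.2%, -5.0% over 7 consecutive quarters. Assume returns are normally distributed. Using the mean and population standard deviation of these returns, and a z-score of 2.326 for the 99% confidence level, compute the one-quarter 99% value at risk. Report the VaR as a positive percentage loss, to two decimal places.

Mean return r̄ = -18.30 / 7 = -2.6143%
Population std dev = √[129.6886 / 7] = 4.3043%
VaR = −(r̄ − z·σ) = −(-2.6143 − 2.326 × 4.3043) = −(-12.6261) = 12.6261%

12.63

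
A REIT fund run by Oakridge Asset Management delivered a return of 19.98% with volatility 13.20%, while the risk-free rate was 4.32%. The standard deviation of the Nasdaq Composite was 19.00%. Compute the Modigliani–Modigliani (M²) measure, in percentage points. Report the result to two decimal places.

Sharpe = (Rp − Rf) / σp = (19.98% − 4.32%) / 13.20% = 1.1864
M² = Rf + Sharpe × σm = 4.32% + 1.1864 × 19.00% = 26.8616%

26.86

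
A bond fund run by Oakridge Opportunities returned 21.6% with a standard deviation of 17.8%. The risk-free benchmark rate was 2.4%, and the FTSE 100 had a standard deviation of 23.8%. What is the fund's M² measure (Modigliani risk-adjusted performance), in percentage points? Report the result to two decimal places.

28.07

Sharpe = (Rp − Rf) / σp = (21.6% − 2.4%) / 17.8% = 1.0787
M² = Rf + Sharpe × σm = 2.4% + 1.0787 × 23.8% = 28.0731%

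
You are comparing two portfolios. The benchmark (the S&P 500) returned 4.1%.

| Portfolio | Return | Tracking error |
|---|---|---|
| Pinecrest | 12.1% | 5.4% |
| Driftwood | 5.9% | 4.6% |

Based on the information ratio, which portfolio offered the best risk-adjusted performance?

Pinecrest: IR = (12.1% − 4.1%) / 5.4% = 1.481
Driftwood: IR = (5.9% − 4.1%) / 4.6% = 0.391
Highest: Pinecrest (1.481).

Pinecrest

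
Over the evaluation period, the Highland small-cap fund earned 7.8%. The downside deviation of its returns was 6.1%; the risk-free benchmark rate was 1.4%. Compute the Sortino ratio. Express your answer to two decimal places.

Sortino = (Rp − Rf) / σd = (7.8% − 1.4%) / 6.1% = 6.40% / 6.1% = 1.0492

1.05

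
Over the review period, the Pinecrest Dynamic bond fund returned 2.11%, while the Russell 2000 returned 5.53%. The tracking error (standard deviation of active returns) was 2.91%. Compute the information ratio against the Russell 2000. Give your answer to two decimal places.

-1.18

IR = (Rp − Rb) / TE = (2.11% − 5.53%) / 2.91% = -3.42% / 2.91% = -1.1753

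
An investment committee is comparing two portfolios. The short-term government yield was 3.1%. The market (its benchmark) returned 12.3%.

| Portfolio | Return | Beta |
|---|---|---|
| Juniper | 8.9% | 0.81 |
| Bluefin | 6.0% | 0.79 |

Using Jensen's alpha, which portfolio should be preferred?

Juniper

Juniper: α = 8.9% − [3.1% + 0.81 × (12.3% − 3.1%)] = -1.652
Bluefin: α = 6.0% − [3.1% + 0.79 × (12.3% − 3.1%)] = -4.368
Highest: Juniper (-1.652).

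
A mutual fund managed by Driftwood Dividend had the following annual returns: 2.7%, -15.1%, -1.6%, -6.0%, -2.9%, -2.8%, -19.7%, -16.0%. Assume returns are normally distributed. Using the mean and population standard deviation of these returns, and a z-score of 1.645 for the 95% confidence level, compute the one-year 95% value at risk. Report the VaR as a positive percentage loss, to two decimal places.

μ = (2.7 − 15.1 − 1.6 − 6 − 2.9 − 2.8 − 19.7 − 16) / 8 = -7.6750%
Σ(r − μ)² = (2.7 − (-7.6750))² + (-15.1 − (-7.6750))² + … = 462.9550
population σ = √(462.9550 / 8) = √57.8694 = 7.6072%
VaR = −(μ − z·σ) = −(-7.6750 − 1.645 × 7.6072) = −(-20.1888) = 20.1888%

20.19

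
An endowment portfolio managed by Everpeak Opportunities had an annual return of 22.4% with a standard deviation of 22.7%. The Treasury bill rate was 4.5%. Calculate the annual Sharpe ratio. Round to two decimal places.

Sharpe = (Rp − Rf) / σp = (22.4% − 4.5%) / 22.7% = 17.90% / 22.7% = 0.7885

0.79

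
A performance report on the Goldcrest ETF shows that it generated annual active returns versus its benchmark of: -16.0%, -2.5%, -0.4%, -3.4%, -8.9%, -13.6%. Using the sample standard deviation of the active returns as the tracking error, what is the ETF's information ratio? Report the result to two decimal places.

-1.17

r̄ = (-16 − 2.5 − 0.4 − 3.4 − 8.9 − 13.6) / 6 = -44.80 / 6 = -7.4667%
Sample std dev = √[203.6333 / 5] = 6.3817%
IR = r̄ / tracking error = -7.4667 / 6.3817 = -1.1700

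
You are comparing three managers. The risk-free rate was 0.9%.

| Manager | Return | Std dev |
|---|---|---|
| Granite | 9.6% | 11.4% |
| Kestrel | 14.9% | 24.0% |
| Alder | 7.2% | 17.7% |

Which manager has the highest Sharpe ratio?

Granite

Granite: Sharpe ratio = (9.6% − 0.9%) / 11.4% = 0.763
Kestrel: Sharpe ratio = (14.9% − 0.9%) / 24.0% = 0.583
Alder: Sharpe ratio = (7.2% − 0.9%) / 17.7% = 0.356
Highest: Granite (0.763).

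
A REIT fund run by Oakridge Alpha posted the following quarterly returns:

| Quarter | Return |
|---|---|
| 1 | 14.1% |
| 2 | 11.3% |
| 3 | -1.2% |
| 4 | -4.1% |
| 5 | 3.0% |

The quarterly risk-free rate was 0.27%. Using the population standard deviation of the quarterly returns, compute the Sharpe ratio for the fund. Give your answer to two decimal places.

r̄ = (14.1 + 11.3 − 1.2 − 4.1 + 3) / 5 = 23.10 / 5 = 4.6200%
Σ(r − r̄)² = (14.1 − 4.6200)² + (11.3 − 4.6200)² + (-1.2 − 4.6200)² + … = 247.0280
population σ = √(247.0280 / 5) = √49.4056 = 7.0289%
Sharpe = (r̄ − rf) / σ = (4.6200 − 0.27) / 7.0289 = 4.3500 / 7.0289 = 0.6189

0.62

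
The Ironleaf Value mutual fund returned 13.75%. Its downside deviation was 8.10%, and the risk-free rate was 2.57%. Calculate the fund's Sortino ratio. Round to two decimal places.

1.38

Sortino = (Rp − Rf) / σd = (13.75% − 2.57%) / 8.10% = 11.18% / 8.10% = 1.3802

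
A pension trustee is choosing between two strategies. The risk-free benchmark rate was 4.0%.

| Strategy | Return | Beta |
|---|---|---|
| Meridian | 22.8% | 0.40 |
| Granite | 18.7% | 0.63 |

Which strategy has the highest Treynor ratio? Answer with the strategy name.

Meridian

Meridian: Treynor = (22.8% − 4.0%) / 0.40 = 47.000
Granite: Treynor = (18.7% − 4.0%) / 0.63 = 23.333
Highest: Meridian (47.000).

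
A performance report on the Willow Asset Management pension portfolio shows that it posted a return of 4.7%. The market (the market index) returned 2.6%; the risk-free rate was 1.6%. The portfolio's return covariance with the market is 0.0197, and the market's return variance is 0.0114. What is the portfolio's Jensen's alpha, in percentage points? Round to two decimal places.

1.37

β = Cov / Var = 0.0197 / 0.0114 = 1.7281
E[R] = Rf + β(Rm − Rf) = 1.6% + 1.7281 × (2.6% − 1.6%) = 3.3281%
α = Rp − E[R] = 4.7% − 3.3281% = 1.3719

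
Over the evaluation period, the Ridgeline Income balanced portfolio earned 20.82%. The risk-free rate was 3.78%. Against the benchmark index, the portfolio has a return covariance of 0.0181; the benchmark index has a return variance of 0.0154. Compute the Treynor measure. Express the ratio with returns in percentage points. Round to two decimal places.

β = Cov / Var = 0.0181 / 0.0154 = 1.1753
Treynor = (Rp − Rf) / β = (20.82% − 3.78%) / 1.1753 = 17.04 / 1.1753 = 14.4984

14.50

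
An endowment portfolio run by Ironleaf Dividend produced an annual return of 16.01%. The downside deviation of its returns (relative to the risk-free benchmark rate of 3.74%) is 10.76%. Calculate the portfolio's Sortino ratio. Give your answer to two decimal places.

Sortino = (Rp − Rf) / σd = (16.01% − 3.74%) / 10.76% = 12.27% / 10.76% = 1.1403

1.14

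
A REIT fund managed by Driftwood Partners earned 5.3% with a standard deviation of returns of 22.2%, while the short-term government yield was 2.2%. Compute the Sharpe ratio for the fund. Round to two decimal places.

0.14

Sharpe = (Rp − Rf) / σp = (5.3% − 2.2%) / 22.2% = 3.10% / 22.2% = 0.1396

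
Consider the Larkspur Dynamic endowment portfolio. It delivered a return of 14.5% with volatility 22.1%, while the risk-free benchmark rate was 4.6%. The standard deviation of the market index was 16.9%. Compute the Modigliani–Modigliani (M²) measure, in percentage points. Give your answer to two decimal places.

Sharpe = (Rp − Rf) / σp = (14.5% − 4.6%) / 22.1% = 0.4480
M² = Rf + Sharpe × σm = 4.6% + 0.4480 × 16.9% = 12.1712%

12.17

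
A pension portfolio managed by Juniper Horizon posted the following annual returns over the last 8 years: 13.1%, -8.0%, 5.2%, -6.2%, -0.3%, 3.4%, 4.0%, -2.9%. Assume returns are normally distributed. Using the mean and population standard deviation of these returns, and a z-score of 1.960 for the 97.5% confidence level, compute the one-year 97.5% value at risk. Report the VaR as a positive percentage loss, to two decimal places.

11.52

r̄ = (13.1 − 8 + 5.2 − 6.2 − 0.3 + 3.4 + 4 − 2.9) / 8 = 8.30 / 8 = 1.0375%
Population σ = √[Σ(r − r̄)² / 8] = √[328.5388 / 8] = √41.0674 = 6.4084%
VaR = −(r̄ − z·σ) = −(1.0375 − 1.960 × 6.4084) = −(-11.5230) = 11.5230%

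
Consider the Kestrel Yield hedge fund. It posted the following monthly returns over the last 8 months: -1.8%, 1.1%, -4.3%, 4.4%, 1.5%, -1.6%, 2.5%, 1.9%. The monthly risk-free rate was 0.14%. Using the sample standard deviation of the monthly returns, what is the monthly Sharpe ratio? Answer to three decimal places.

Mean return r̄ = 3.70 / 8 = 0.4625%
Sample std dev = √[55.2588 / 7] = 2.8096%
Sharpe = (r̄ − rf) / σ = (0.4625 − 0.14) / 2.8096 = 0.3225 / 2.8096 = 0.1148

0.115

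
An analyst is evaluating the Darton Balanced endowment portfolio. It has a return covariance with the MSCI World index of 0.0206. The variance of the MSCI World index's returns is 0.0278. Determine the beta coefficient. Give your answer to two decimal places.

β = Cov(Rp, Rm) / Var(Rm) = 0.0206 / 0.0278 = 0.7410

0.74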